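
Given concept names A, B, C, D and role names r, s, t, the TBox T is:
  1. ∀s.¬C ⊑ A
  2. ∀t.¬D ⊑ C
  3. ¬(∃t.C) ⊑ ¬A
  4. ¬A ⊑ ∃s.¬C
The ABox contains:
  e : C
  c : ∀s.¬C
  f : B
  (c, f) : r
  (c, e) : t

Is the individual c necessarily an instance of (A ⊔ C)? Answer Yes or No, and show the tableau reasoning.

1. c : (A ⊔ C)?  L(c) = {∀s.¬C} ∪ {(¬A ⊓ ¬C)}
   clash {A, ¬A} at c — c ∈ (A ⊔ C)
2. Hence c : (A ⊔ C): entailed.

Yes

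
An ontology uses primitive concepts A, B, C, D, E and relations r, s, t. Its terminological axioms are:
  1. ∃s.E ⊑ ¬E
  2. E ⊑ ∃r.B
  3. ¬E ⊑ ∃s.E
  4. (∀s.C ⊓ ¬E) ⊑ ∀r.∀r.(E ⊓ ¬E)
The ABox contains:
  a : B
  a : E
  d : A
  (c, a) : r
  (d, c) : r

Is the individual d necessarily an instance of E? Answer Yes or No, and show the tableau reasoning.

1. d : E?  L(d) = {A} ∪ {¬E}
   apply at d: ¬E⊑∃s.E
   open: L(d) ⊇ {A, ¬E, ∃s.E, ∃s.¬C} (+ ∃-successors) — d ∉ E possible
2. Hence d : E: not entailed.

No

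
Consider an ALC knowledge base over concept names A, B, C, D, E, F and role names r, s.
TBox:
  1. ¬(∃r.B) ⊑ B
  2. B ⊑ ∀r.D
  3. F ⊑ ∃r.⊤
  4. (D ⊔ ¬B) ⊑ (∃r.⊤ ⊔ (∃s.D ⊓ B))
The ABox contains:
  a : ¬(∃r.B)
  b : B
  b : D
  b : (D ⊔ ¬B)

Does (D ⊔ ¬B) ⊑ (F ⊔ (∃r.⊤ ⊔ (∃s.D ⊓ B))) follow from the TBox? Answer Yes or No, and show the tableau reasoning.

Yes

1. (D ⊔ ¬B) ⊑ (F ⊔ (∃r.⊤ ⊔ (∃s.D ⊓ B)))  ⇔  ((D ⊔ ¬B) ⊓ (¬F ⊓ (∀r.⊥ ⊓ (∀s.¬D ⊔ ¬B)))) unsat w.r.t. T
   all branches close; clash {B, ¬B} at x₀
2. Hence (D ⊔ ¬B) ⊑ (F ⊔ (∃r.⊤ ⊔ (∃s.D ⊓ B))): entailed.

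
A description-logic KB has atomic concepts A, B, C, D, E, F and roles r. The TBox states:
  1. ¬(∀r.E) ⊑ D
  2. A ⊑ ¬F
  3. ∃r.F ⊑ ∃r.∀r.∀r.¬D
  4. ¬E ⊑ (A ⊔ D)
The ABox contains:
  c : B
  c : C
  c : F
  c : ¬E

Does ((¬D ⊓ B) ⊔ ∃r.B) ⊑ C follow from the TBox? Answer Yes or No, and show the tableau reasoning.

1. ((¬D ⊓ B) ⊔ ∃r.B) ⊑ C  ⇔  (((¬D ⊓ B) ⊔ ∃r.B) ⊓ ¬C) unsat w.r.t. T
   open: L(x₀) ⊇ {B, E, ¬A, ¬C, ¬D, …}
2. Hence ((¬D ⊓ B) ⊔ ∃r.B) ⊑ C: not entailed.

No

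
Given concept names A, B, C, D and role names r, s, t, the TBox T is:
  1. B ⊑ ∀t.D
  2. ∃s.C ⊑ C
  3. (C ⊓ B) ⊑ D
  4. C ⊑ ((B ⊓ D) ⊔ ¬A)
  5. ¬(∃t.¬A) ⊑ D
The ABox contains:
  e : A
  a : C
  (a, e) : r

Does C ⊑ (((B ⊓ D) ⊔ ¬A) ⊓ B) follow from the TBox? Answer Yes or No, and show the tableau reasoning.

No

1. C ⊑ (((B ⊓ D) ⊔ ¬A) ⊓ B)  ⇔  (C ⊓ (((¬B ⊔ ¬D) ⊓ A) ⊔ ¬B)) unsat w.r.t. T
   apply at x₀: C⊑((B ⊓ D) ⊔ ¬A)
   open: L(x₀) ⊇ {C, ¬A, ¬B, ∃t.¬A} (+ ∃-successors)
2. Hence C ⊑ (((B ⊓ D) ⊔ ¬A) ⊓ B): not entailed.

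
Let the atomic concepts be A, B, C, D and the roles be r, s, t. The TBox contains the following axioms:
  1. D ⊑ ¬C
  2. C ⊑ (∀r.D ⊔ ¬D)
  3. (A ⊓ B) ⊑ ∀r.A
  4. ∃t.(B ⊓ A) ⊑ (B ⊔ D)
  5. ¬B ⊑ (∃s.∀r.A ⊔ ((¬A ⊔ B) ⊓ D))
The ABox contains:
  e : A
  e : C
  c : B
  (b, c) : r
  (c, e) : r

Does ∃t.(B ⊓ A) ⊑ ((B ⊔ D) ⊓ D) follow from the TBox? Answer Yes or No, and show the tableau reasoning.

No

1. ∃t.(B ⊓ A) ⊑ ((B ⊔ D) ⊓ D)  ⇔  (∃t.(B ⊓ A) ⊓ ((¬B ⊓ ¬D) ⊔ ¬D)) unsat w.r.t. T
   apply at x₀: ∃t.(B ⊓ A)⊑(B ⊔ D)
   open: L(x₀) ⊇ {B, ¬A, ¬C, ¬D, ∃t.(B ⊓ A)} (+ ∃-successors)
2. Hence ∃t.(B ⊓ A) ⊑ ((B ⊔ D) ⊓ D): not entailed.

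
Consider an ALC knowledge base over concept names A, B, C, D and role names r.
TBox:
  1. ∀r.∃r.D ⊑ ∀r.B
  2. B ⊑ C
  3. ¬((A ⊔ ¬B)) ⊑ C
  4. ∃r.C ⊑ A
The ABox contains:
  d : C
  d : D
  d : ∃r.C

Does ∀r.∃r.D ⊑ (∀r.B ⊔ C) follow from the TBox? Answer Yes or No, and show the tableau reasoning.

1. ∀r.∃r.D ⊑ (∀r.B ⊔ C)  ⇔  (∀r.∃r.D ⊓ (∃r.¬B ⊓ ¬C)) unsat w.r.t. T
   all branches close; clash {C, ¬C} at x₀
2. Hence ∀r.∃r.D ⊑ (∀r.B ⊔ C): entailed.

Yes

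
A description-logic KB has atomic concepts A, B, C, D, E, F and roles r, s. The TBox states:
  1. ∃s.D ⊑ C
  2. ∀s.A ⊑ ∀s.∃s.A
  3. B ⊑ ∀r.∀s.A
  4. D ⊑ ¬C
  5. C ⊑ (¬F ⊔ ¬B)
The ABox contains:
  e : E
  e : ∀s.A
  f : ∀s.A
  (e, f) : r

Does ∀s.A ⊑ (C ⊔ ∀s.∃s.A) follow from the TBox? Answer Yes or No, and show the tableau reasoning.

1. ∀s.A ⊑ (C ⊔ ∀s.∃s.A)  ⇔  (∀s.A ⊓ (¬C ⊓ ∃s.∀s.¬A)) unsat w.r.t. T
   all branches close; clash {C, ¬C} at x₀
2. Hence ∀s.A ⊑ (C ⊔ ∀s.∃s.A): entailed.

Yes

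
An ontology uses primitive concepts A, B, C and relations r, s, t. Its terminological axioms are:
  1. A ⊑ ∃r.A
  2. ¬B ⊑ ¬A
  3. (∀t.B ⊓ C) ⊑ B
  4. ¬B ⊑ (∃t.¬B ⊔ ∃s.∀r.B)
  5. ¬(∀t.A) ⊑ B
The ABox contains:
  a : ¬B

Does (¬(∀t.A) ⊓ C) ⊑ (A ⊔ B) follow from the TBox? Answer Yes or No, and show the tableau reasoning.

1. (¬(∀t.A) ⊓ C) ⊑ (A ⊔ B)  ⇔  ((∃t.¬A ⊓ C) ⊓ (¬A ⊓ ¬B)) unsat w.r.t. T
   all branches close; clash {B, ¬B} at x₀
2. Hence (¬(∀t.A) ⊓ C) ⊑ (A ⊔ B): entailed.

Yes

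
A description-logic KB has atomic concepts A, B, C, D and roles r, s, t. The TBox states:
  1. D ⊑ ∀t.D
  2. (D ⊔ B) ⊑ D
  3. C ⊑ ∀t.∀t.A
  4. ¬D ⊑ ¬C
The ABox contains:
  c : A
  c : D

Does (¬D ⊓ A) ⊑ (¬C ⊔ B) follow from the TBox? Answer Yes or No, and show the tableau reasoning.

Yes

1. (¬D ⊓ A) ⊑ (¬C ⊔ B)  ⇔  ((¬D ⊓ A) ⊓ (C ⊓ ¬B)) unsat w.r.t. T
   all branches close; clash {C, ¬C} at x₀
2. Hence (¬D ⊓ A) ⊑ (¬C ⊔ B): entailed.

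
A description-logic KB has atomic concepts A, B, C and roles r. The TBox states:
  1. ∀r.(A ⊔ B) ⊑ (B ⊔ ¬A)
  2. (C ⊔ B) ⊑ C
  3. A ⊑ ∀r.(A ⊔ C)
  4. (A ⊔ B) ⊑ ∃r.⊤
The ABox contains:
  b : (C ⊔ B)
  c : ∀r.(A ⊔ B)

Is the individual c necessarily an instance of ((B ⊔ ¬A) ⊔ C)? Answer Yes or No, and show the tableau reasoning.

Yes

1. c : ((B ⊔ ¬A) ⊔ C)?  L(c) = {∀r.(A ⊔ B)} ∪ {((¬B ⊓ A) ⊓ ¬C)}
   clash {C, ¬C} at c — c ∈ ((B ⊔ ¬A) ⊔ C)
2. Hence c : ((B ⊔ ¬A) ⊔ C): entailed.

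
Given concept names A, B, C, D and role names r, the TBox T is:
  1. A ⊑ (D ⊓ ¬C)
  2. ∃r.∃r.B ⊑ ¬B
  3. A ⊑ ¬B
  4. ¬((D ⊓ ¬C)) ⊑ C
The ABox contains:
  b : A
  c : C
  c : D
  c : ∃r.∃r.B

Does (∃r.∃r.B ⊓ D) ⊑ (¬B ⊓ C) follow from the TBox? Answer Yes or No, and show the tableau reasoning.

No

1. (∃r.∃r.B ⊓ D) ⊑ (¬B ⊓ C)  ⇔  ((∃r.∃r.B ⊓ D) ⊓ (B ⊔ ¬C)) unsat w.r.t. T
   apply at x₀: ∃r.∃r.B⊑¬B
   open: L(x₀) ⊇ {D, ¬A, ¬B, ¬C, ∃r.∃r.B} (+ ∃-successors)
2. Hence (∃r.∃r.B ⊓ D) ⊑ (¬B ⊓ C): not entailed.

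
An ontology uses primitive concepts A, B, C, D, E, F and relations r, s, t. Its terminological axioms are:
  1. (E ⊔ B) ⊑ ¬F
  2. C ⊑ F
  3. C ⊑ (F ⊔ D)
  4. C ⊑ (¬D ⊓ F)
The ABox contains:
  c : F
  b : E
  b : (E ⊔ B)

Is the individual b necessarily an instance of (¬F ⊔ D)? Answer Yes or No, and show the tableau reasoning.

1. b : (¬F ⊔ D)?  L(b) = {E, (E ⊔ B)} ∪ {(F ⊓ ¬D)}
   clash {F, ¬F} at b — b ∈ (¬F ⊔ D)
2. Hence b : (¬F ⊔ D): entailed.

Yes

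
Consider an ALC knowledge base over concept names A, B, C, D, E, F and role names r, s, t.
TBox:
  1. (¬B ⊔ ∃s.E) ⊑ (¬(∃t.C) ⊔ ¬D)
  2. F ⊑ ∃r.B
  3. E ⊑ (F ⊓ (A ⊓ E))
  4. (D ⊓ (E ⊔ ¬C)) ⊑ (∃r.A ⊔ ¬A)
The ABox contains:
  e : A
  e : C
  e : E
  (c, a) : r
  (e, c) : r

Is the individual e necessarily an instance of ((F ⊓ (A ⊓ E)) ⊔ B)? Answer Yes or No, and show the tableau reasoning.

1. e : ((F ⊓ (A ⊓ E)) ⊔ B)?  L(e) = {A, C, E} ∪ {((¬F ⊔ (¬A ⊔ ¬E)) ⊓ ¬B)}
   clash {E, ¬E} at e — e ∈ ((F ⊓ (A ⊓ E)) ⊔ B)
2. Hence e : ((F ⊓ (A ⊓ E)) ⊔ B): entailed.

Yes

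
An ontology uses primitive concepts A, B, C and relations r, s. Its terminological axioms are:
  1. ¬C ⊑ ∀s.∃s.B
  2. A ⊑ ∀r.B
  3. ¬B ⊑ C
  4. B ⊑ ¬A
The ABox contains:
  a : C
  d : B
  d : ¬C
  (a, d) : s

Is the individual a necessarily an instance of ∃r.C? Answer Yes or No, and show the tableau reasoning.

1. a : ∃r.C?  L(a) = {C} ∪ {∀r.¬C}
   open: L(a) ⊇ {C, ¬A, ∀r.¬C} — a ∉ ∃r.C possible
2. Hence a : ∃r.C: not entailed.

No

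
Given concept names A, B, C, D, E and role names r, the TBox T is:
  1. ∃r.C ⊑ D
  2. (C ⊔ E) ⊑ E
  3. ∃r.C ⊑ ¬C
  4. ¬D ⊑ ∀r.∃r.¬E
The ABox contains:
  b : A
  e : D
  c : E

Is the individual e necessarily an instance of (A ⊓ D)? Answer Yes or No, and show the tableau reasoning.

No

1. e : (A ⊓ D)?  L(e) = {D} ∪ {(¬A ⊔ ¬D)}
   open: L(e) ⊇ {D, ¬A, ¬C, ¬E} — e ∉ (A ⊓ D) possible
2. Hence e : (A ⊓ D): not entailed.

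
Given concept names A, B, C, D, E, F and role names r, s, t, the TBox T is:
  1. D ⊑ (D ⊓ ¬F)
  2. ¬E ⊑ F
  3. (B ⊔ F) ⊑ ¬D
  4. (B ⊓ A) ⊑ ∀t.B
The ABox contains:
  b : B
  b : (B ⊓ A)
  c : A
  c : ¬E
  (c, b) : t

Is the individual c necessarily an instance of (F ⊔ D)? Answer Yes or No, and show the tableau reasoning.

1. c : (F ⊔ D)?  L(c) = {A, ¬E} ∪ {(¬F ⊓ ¬D)}
   clash {F, ¬F} at c — c ∈ (F ⊔ D)
2. Hence c : (F ⊔ D): entailed.

Yes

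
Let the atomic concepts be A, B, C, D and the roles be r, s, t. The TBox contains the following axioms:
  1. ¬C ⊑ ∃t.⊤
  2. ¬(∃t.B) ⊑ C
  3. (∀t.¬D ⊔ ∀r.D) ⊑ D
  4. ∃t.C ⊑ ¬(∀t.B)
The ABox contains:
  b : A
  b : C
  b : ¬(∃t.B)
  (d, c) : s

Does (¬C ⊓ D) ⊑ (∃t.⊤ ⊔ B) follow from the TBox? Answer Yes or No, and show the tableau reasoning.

Yes

1. (¬C ⊓ D) ⊑ (∃t.⊤ ⊔ B)  ⇔  ((¬C ⊓ D) ⊓ (∀t.⊥ ⊓ ¬B)) unsat w.r.t. T
   all branches close; clash {C, ¬C} at x₀
2. Hence (¬C ⊓ D) ⊑ (∃t.⊤ ⊔ B): entailed.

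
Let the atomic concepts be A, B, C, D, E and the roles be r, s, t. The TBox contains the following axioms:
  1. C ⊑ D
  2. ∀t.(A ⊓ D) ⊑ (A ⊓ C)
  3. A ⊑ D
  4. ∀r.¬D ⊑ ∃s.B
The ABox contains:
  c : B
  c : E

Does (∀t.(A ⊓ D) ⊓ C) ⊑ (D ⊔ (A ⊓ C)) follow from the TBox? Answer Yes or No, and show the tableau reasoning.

1. (∀t.(A ⊓ D) ⊓ C) ⊑ (D ⊔ (A ⊓ C))  ⇔  ((∀t.(A ⊓ D) ⊓ C) ⊓ (¬D ⊓ (¬A ⊔ ¬C))) unsat w.r.t. T
   all branches close; clash {D, ¬D} at x₀
2. Hence (∀t.(A ⊓ D) ⊓ C) ⊑ (D ⊔ (A ⊓ C)): entailed.

Yes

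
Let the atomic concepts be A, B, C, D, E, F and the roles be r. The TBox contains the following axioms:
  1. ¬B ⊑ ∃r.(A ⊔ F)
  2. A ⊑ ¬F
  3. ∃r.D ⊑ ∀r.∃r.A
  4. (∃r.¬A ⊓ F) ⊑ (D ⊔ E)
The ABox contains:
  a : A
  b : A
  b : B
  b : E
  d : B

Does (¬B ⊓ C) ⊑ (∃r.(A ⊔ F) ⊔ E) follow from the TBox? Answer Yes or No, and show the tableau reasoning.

Yes

1. (¬B ⊓ C) ⊑ (∃r.(A ⊔ F) ⊔ E)  ⇔  ((¬B ⊓ C) ⊓ (∀r.(¬A ⊓ ¬F) ⊓ ¬E)) unsat w.r.t. T
   all branches close; clash {E, ¬E} at x₀
2. Hence (¬B ⊓ C) ⊑ (∃r.(A ⊔ F) ⊔ E): entailed.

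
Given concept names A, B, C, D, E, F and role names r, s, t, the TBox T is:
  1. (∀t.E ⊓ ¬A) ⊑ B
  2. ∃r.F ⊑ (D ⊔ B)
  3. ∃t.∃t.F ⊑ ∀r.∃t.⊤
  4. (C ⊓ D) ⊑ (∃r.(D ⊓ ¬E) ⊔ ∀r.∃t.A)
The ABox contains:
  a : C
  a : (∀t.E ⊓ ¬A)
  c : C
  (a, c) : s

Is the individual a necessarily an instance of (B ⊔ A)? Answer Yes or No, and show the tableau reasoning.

Yes

1. a : (B ⊔ A)?  L(a) = {C, (∀t.E ⊓ ¬A)} ∪ {(¬B ⊓ ¬A)}
   clash {B, ¬B} at a — a ∈ (B ⊔ A)
2. Hence a : (B ⊔ A): entailed.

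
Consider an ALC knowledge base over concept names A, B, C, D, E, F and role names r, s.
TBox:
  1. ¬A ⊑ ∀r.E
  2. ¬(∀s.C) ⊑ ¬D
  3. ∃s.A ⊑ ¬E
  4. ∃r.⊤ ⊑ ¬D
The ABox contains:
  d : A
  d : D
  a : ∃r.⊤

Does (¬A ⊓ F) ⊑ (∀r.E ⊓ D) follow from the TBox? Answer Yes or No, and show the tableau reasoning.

No

1. (¬A ⊓ F) ⊑ (∀r.E ⊓ D)  ⇔  ((¬A ⊓ F) ⊓ (∃r.¬E ⊔ ¬D)) unsat w.r.t. T
   apply at x₀: ¬A⊑∀r.E
   open: L(x₀) ⊇ {F, ¬A, ¬D, ∀r.E, ∀r.⊥, …}
2. Hence (¬A ⊓ F) ⊑ (∀r.E ⊓ D): not entailed.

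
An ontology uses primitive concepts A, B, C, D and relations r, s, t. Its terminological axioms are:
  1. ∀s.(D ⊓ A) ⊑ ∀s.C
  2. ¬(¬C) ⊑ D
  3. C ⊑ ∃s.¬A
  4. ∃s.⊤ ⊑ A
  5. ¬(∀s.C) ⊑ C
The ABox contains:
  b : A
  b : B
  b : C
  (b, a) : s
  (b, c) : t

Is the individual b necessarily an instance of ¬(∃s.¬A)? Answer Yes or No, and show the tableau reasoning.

1. b : ¬(∃s.¬A)?  L(b) = {A, B, C} ∪ {∃s.¬A}
   apply at b: ¬(¬C)⊑D
   open: L(b) ⊇ {A, B, C, D, ∃s.(¬D ⊔ ¬A), …} (+ ∃-successors) — b ∉ ¬(∃s.¬A) possible
2. Hence b : ¬(∃s.¬A): not entailed.

No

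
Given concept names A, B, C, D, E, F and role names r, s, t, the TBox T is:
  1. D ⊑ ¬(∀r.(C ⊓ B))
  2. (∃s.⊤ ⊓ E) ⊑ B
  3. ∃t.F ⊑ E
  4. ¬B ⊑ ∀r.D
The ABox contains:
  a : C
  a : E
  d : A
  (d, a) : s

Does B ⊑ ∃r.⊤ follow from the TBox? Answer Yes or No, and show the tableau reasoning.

1. B ⊑ ∃r.⊤  ⇔  (B ⊓ ∀r.⊥) unsat w.r.t. T
   open: L(x₀) ⊇ {B, ¬D, ∀r.⊥, ∀t.¬F}
2. Hence B ⊑ ∃r.⊤: not entailed.

No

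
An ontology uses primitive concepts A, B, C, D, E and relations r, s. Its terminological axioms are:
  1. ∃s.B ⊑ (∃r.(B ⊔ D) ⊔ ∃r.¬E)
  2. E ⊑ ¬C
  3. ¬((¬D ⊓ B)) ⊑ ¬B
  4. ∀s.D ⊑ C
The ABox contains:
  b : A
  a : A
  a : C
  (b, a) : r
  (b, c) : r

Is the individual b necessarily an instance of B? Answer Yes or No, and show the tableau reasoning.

No

1. b : B?  L(b) = {A} ∪ {¬B}
   open: L(b) ⊇ {A, ¬B, ¬E, ∀s.¬B, ∃s.¬D} (+ ∃-successors) — b ∉ B possible
2. Hence b : B: not entailed.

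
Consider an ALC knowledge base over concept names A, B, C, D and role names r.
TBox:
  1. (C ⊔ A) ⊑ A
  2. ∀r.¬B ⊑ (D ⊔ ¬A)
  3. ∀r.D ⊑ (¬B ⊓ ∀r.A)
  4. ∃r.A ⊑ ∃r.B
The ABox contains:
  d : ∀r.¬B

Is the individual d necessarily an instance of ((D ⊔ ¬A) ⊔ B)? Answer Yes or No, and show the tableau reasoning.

1. d : ((D ⊔ ¬A) ⊔ B)?  L(d) = {∀r.¬B} ∪ {((¬D ⊓ A) ⊓ ¬B)}
   clash {B, ¬B} at an ∃-successor — d ∈ ((D ⊔ ¬A) ⊔ B)
2. Hence d : ((D ⊔ ¬A) ⊔ B): entailed.

Yes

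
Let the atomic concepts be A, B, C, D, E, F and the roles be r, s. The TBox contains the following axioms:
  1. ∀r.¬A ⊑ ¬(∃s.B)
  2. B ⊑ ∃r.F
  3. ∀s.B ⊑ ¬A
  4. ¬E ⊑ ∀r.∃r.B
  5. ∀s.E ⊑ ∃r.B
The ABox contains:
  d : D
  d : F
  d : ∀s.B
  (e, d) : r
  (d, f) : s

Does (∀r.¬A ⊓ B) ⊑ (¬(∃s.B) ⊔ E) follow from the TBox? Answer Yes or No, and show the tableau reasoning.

Yes

1. (∀r.¬A ⊓ B) ⊑ (¬(∃s.B) ⊔ E)  ⇔  ((∀r.¬A ⊓ B) ⊓ (∃s.B ⊓ ¬E)) unsat w.r.t. T
   all branches close; clash {B, ¬B} at an ∃-successor
2. Hence (∀r.¬A ⊓ B) ⊑ (¬(∃s.B) ⊔ E): entailed.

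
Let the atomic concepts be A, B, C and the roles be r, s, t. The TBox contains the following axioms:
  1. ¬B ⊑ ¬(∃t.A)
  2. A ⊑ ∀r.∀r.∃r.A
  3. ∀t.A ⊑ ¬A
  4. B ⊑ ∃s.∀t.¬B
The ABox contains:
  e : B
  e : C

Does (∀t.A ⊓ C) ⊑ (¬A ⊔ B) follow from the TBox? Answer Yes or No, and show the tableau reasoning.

Yes

1. (∀t.A ⊓ C) ⊑ (¬A ⊔ B)  ⇔  ((∀t.A ⊓ C) ⊓ (A ⊓ ¬B)) unsat w.r.t. T
   all branches close; clash {A, ¬A} at x₀
2. Hence (∀t.A ⊓ C) ⊑ (¬A ⊔ B): entailed.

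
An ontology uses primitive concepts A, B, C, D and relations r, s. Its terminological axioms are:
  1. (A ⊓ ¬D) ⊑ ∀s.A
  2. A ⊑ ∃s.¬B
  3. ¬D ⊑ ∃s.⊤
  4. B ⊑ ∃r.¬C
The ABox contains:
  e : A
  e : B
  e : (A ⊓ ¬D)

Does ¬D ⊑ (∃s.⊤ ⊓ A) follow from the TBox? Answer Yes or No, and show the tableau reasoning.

1. ¬D ⊑ (∃s.⊤ ⊓ A)  ⇔  (¬D ⊓ (∀s.⊥ ⊔ ¬A)) unsat w.r.t. T
   apply at x₀: ¬D⊑∃s.⊤
   open: L(x₀) ⊇ {¬A, ¬B, ¬D, ∃s.⊤} (+ ∃-successors)
2. Hence ¬D ⊑ (∃s.⊤ ⊓ A): not entailed.

No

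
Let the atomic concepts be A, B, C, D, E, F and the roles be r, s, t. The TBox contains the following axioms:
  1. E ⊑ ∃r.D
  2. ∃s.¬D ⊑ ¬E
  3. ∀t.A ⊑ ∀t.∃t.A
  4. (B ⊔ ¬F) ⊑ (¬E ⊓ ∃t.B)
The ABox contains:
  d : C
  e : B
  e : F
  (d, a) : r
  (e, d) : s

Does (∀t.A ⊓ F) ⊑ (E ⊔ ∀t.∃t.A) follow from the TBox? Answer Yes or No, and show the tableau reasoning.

Yes

1. (∀t.A ⊓ F) ⊑ (E ⊔ ∀t.∃t.A)  ⇔  ((∀t.A ⊓ F) ⊓ (¬E ⊓ ∃t.∀t.¬A)) unsat w.r.t. T
   all branches close; clash {A, ¬A} at an ∃-successor
2. Hence (∀t.A ⊓ F) ⊑ (E ⊔ ∀t.∃t.A): entailed.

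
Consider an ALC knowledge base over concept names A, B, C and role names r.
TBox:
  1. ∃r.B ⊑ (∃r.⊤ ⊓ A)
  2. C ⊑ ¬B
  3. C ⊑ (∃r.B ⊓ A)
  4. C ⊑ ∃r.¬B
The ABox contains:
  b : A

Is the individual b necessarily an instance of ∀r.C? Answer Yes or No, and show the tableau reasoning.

No

1. b : ∀r.C?  L(b) = {A} ∪ {∃r.¬C}
   open: L(b) ⊇ {A, ¬C, ∀r.¬B, ∃r.¬C} (+ ∃-successors) — b ∉ ∀r.C possible
2. Hence b : ∀r.C: not entailed.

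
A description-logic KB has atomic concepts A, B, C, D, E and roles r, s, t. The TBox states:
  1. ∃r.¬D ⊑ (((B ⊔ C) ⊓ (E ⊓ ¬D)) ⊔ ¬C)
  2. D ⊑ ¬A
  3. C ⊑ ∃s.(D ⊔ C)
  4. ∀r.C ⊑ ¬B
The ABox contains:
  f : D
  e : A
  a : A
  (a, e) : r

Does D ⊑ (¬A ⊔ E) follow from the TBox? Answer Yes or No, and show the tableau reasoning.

Yes

1. D ⊑ (¬A ⊔ E)  ⇔  (D ⊓ (A ⊓ ¬E)) unsat w.r.t. T
   all branches close; clash {A, ¬A} at x₀
2. Hence D ⊑ (¬A ⊔ E): entailed.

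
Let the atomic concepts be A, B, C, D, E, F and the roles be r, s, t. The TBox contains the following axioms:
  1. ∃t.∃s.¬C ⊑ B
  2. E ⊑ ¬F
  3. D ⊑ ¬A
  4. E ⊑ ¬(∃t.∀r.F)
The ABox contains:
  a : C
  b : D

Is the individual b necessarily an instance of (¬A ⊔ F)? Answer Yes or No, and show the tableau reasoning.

1. b : (¬A ⊔ F)?  L(b) = {D} ∪ {(A ⊓ ¬F)}
   clash {A, ¬A} at b — b ∈ (¬A ⊔ F)
2. Hence b : (¬A ⊔ F): entailed.

Yes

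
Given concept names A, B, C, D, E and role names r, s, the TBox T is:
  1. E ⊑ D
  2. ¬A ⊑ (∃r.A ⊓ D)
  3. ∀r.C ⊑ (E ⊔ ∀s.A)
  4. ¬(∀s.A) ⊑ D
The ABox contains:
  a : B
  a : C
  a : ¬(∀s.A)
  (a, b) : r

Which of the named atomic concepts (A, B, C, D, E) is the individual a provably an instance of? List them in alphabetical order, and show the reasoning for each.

1. a : A?  L(a) = {B, C, ¬(∀s.A)} ∪ {¬A}
   apply at a: ¬A⊑(∃r.A ⊓ D); ¬(∀s.A)⊑D
   open: L(a) ⊇ {B, C, D, ¬A, ¬E, …} (+ ∃-successors) — a ∉ A possible
2. a : B?  L(a) = {B, C, ¬(∀s.A)} ∪ {¬B}
   clash {B, ¬B} at a — a ∈ B
3. a : C?  L(a) = {B, C, ¬(∀s.A)} ∪ {¬C}
   clash {C, ¬C} at a — a ∈ C
4. a : D?  L(a) = {B, C, ¬(∀s.A)} ∪ {¬D}
   clash {D, ¬D} at a — a ∈ D
5. a : E?  L(a) = {B, C, ¬(∀s.A)} ∪ {¬E}
   apply at a: ¬(∀s.A)⊑D
   open: L(a) ⊇ {A, B, C, D, ¬E, …} (+ ∃-successors) — a ∉ E possible
6. Entailed for a: {B, C, D}

{B, C, D}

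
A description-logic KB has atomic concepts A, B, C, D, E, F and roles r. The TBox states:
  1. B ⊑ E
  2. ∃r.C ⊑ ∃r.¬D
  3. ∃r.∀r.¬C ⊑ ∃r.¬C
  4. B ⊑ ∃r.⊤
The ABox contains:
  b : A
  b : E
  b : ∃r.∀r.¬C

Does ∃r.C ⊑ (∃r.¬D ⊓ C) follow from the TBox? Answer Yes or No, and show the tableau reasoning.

1. ∃r.C ⊑ (∃r.¬D ⊓ C)  ⇔  (∃r.C ⊓ (∀r.D ⊔ ¬C)) unsat w.r.t. T
   apply at x₀: ∃r.C⊑∃r.¬D
   open: L(x₀) ⊇ {¬B, ¬C, ∀r.∃r.C, ∃r.C, ∃r.¬D} (+ ∃-successors)
2. Hence ∃r.C ⊑ (∃r.¬D ⊓ C): not entailed.

No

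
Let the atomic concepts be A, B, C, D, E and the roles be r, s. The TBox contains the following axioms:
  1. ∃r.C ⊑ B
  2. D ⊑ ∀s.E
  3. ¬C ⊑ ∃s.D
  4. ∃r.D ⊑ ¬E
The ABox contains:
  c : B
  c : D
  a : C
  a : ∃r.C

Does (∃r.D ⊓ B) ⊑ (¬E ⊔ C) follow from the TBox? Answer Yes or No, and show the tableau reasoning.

1. (∃r.D ⊓ B) ⊑ (¬E ⊔ C)  ⇔  ((∃r.D ⊓ B) ⊓ (E ⊓ ¬C)) unsat w.r.t. T
   all branches close; clash {E, ¬E} at x₀
2. Hence (∃r.D ⊓ B) ⊑ (¬E ⊔ C): entailed.

Yes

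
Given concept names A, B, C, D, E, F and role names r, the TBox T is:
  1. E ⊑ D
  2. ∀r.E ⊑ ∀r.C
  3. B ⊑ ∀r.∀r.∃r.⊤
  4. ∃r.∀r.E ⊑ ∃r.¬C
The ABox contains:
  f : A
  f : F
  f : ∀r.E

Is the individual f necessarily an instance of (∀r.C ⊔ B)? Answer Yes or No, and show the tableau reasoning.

1. f : (∀r.C ⊔ B)?  L(f) = {A, F, ∀r.E} ∪ {(∃r.¬C ⊓ ¬B)}
   clash {C, ¬C} at an ∃-successor — f ∈ (∀r.C ⊔ B)
2. Hence f : (∀r.C ⊔ B): entailed.

Yes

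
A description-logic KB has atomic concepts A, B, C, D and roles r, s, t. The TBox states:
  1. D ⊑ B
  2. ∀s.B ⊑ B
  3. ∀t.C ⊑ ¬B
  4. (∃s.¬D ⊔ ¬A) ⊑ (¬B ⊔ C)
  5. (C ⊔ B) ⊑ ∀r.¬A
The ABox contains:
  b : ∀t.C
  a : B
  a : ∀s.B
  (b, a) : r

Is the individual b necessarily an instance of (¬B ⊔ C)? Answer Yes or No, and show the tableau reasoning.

1. b : (¬B ⊔ C)?  L(b) = {∀t.C} ∪ {(B ⊓ ¬C)}
   clash {C, ¬C} at b — b ∈ (¬B ⊔ C)
2. Hence b : (¬B ⊔ C): entailed.

Yes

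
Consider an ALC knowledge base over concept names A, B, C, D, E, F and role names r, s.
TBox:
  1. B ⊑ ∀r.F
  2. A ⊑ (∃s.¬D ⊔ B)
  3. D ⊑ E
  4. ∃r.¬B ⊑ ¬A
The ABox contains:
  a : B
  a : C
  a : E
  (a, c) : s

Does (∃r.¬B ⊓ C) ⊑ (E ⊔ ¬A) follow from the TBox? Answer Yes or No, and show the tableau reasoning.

1. (∃r.¬B ⊓ C) ⊑ (E ⊔ ¬A)  ⇔  ((∃r.¬B ⊓ C) ⊓ (¬E ⊓ A)) unsat w.r.t. T
   all branches close; clash {E, ¬E} at x₀
2. Hence (∃r.¬B ⊓ C) ⊑ (E ⊔ ¬A): entailed.

Yes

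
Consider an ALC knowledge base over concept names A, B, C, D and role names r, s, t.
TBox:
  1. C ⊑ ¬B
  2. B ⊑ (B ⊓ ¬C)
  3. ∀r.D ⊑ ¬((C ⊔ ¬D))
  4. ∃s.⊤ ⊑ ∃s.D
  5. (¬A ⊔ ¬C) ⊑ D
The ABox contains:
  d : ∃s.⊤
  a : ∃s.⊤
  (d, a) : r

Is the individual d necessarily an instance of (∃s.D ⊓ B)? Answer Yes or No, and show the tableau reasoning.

1. d : (∃s.D ⊓ B)?  L(d) = {∃s.⊤} ∪ {(∀s.¬D ⊔ ¬B)}
   apply at d: ∃s.⊤⊑∃s.D
   open: L(d) ⊇ {A, C, ¬B, ∃r.¬D, ∃s.D, …} (+ ∃-successors) — d ∉ (∃s.D ⊓ B) possible
2. Hence d : (∃s.D ⊓ B): not entailed.

No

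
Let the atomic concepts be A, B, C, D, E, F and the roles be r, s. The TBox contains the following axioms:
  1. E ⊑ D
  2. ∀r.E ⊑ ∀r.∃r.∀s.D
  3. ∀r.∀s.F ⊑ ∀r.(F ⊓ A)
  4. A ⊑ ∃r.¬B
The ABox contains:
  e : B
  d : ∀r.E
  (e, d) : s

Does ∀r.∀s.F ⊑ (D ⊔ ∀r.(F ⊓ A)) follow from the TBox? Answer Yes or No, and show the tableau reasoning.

Yes

1. ∀r.∀s.F ⊑ (D ⊔ ∀r.(F ⊓ A))  ⇔  (∀r.∀s.F ⊓ (¬D ⊓ ∃r.(¬F ⊔ ¬A))) unsat w.r.t. T
   all branches close; clash {D, ¬D} at x₀
2. Hence ∀r.∀s.F ⊑ (D ⊔ ∀r.(F ⊓ A)): entailed.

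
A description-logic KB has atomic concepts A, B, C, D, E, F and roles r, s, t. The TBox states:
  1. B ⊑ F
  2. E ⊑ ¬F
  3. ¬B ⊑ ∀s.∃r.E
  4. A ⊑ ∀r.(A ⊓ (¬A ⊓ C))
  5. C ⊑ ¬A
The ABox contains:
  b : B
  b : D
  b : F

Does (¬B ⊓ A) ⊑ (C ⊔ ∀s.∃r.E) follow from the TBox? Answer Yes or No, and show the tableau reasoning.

Yes

1. (¬B ⊓ A) ⊑ (C ⊔ ∀s.∃r.E)  ⇔  ((¬B ⊓ A) ⊓ (¬C ⊓ ∃s.∀r.¬E)) unsat w.r.t. T
   all branches close; clash {F, ¬F} at an ∃-successor
2. Hence (¬B ⊓ A) ⊑ (C ⊔ ∀s.∃r.E): entailed.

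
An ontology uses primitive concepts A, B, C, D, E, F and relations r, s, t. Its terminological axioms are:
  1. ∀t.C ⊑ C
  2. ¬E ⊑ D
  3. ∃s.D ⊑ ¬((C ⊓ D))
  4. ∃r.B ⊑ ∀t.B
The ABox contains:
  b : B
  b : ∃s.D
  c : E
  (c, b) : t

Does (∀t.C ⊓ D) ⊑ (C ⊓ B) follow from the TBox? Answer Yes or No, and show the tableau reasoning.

No

1. (∀t.C ⊓ D) ⊑ (C ⊓ B)  ⇔  ((∀t.C ⊓ D) ⊓ (¬C ⊔ ¬B)) unsat w.r.t. T
   apply at x₀: ∀t.C⊑C
   open: L(x₀) ⊇ {C, D, ¬B, ∀r.¬B, ∀s.¬D, …}
2. Hence (∀t.C ⊓ D) ⊑ (C ⊓ B): not entailed.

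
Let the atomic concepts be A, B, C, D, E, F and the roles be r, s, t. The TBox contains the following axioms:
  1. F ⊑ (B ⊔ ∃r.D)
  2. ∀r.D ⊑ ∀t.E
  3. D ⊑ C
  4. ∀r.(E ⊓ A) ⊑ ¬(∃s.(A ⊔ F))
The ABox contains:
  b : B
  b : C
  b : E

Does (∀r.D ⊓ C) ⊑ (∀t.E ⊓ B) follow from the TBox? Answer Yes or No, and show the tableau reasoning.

1. (∀r.D ⊓ C) ⊑ (∀t.E ⊓ B)  ⇔  ((∀r.D ⊓ C) ⊓ (∃t.¬E ⊔ ¬B)) unsat w.r.t. T
   apply at x₀: ∀r.D⊑∀t.E
   open: L(x₀) ⊇ {C, ¬B, ¬F, ∀r.D, ∀t.E, …} (+ ∃-successors)
2. Hence (∀r.D ⊓ C) ⊑ (∀t.E ⊓ B): not entailed.

No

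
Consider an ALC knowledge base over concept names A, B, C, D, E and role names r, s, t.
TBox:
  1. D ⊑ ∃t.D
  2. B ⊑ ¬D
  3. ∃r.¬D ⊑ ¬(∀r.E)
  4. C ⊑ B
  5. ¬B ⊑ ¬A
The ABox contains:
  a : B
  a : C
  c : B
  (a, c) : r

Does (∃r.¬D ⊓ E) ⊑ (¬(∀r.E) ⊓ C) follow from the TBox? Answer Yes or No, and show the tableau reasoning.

1. (∃r.¬D ⊓ E) ⊑ (¬(∀r.E) ⊓ C)  ⇔  ((∃r.¬D ⊓ E) ⊓ (∀r.E ⊔ ¬C)) unsat w.r.t. T
   apply at x₀: ∃r.¬D⊑¬(∀r.E)
   open: L(x₀) ⊇ {B, E, ¬C, ¬D, ∃r.¬D, …} (+ ∃-successors)
2. Hence (∃r.¬D ⊓ E) ⊑ (¬(∀r.E) ⊓ C): not entailed.

No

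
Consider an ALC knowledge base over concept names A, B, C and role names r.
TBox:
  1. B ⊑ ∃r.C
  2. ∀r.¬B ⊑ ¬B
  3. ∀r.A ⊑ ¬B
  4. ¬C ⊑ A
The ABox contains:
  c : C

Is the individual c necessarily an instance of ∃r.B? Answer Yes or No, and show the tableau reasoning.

1. c : ∃r.B?  L(c) = {C} ∪ {∀r.¬B}
   apply at c: ∀r.¬B⊑¬B
   open: L(c) ⊇ {C, ¬B, ∀r.¬B} — c ∉ ∃r.B possible
2. Hence c : ∃r.B: not entailed.

No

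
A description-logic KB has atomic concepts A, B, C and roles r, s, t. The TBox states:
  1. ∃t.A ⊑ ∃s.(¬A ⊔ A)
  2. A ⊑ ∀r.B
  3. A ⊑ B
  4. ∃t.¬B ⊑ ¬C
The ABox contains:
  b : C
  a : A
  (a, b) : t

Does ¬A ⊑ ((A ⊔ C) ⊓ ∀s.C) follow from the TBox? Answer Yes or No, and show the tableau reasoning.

No

1. ¬A ⊑ ((A ⊔ C) ⊓ ∀s.C)  ⇔  (¬A ⊓ ((¬A ⊓ ¬C) ⊔ ∃s.¬C)) unsat w.r.t. T
   open: L(x₀) ⊇ {¬A, ¬C, ∀t.B, ∀t.¬A}
2. Hence ¬A ⊑ ((A ⊔ C) ⊓ ∀s.C): not entailed.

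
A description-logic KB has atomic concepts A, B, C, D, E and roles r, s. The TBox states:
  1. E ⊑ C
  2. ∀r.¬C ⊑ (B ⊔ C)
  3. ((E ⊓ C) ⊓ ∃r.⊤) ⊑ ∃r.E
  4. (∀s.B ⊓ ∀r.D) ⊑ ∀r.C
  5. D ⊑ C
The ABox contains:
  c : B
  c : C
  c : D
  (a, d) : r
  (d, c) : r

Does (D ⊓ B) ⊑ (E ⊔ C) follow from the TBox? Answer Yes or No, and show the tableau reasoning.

Yes

1. (D ⊓ B) ⊑ (E ⊔ C)  ⇔  ((D ⊓ B) ⊓ (¬E ⊓ ¬C)) unsat w.r.t. T
   all branches close; clash {C, ¬C} at x₀
2. Hence (D ⊓ B) ⊑ (E ⊔ C): entailed.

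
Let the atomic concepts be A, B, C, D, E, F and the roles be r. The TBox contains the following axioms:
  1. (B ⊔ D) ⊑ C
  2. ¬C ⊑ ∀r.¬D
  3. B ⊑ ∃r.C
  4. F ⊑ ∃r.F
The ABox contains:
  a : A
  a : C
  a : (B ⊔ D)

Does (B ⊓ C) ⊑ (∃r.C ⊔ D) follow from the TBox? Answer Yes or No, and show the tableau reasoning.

1. (B ⊓ C) ⊑ (∃r.C ⊔ D)  ⇔  ((B ⊓ C) ⊓ (∀r.¬C ⊓ ¬D)) unsat w.r.t. T
   all branches close; clash {C, ¬C} at an ∃-successor
2. Hence (B ⊓ C) ⊑ (∃r.C ⊔ D): entailed.

Yes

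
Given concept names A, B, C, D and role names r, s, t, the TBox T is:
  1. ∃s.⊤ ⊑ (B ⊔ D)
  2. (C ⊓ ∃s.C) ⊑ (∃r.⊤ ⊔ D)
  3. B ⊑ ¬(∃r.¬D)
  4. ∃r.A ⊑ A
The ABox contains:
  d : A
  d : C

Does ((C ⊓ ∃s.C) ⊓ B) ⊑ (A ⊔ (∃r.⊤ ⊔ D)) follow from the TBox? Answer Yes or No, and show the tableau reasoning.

1. ((C ⊓ ∃s.C) ⊓ B) ⊑ (A ⊔ (∃r.⊤ ⊔ D))  ⇔  (((C ⊓ ∃s.C) ⊓ B) ⊓ (¬A ⊓ (∀r.⊥ ⊓ ¬D))) unsat w.r.t. T
   all branches close; clash {A, ¬A} at x₀
2. Hence ((C ⊓ ∃s.C) ⊓ B) ⊑ (A ⊔ (∃r.⊤ ⊔ D)): entailed.

Yes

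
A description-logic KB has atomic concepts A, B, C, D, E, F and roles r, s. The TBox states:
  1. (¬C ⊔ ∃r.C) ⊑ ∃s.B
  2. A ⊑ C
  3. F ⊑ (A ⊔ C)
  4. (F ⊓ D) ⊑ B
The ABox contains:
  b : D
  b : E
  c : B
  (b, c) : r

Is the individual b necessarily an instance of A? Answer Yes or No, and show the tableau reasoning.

No

1. b : A?  L(b) = {D, E} ∪ {¬A}
   open: L(b) ⊇ {C, D, E, ¬A, ¬F, …} — b ∉ A possible
2. Hence b : A: not entailed.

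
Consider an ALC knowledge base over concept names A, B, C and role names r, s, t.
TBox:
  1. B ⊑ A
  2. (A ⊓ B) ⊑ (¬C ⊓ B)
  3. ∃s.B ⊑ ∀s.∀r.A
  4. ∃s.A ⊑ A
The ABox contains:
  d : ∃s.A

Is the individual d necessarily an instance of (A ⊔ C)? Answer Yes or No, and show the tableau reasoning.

Yes

1. d : (A ⊔ C)?  L(d) = {∃s.A} ∪ {(¬A ⊓ ¬C)}
   clash {A, ¬A} at d — d ∈ (A ⊔ C)
2. Hence d : (A ⊔ C): entailed.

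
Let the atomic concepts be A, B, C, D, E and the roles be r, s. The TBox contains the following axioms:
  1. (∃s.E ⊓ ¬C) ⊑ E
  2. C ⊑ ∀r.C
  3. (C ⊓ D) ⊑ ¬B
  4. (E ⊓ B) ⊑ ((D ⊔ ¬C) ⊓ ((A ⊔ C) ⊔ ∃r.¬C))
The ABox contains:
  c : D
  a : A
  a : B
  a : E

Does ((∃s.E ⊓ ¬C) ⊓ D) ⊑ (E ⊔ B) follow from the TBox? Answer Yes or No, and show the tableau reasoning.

Yes

1. ((∃s.E ⊓ ¬C) ⊓ D) ⊑ (E ⊔ B)  ⇔  (((∃s.E ⊓ ¬C) ⊓ D) ⊓ (¬E ⊓ ¬B)) unsat w.r.t. T
   all branches close; clash {E, ¬E} at x₀
2. Hence ((∃s.E ⊓ ¬C) ⊓ D) ⊑ (E ⊔ B): entailed.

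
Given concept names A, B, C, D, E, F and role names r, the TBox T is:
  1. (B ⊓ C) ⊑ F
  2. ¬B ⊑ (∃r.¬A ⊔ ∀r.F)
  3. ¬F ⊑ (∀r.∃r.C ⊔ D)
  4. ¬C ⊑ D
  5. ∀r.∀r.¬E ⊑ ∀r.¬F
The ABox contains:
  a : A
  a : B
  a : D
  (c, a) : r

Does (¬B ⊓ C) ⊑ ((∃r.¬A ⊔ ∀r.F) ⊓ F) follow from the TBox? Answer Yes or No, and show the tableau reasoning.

1. (¬B ⊓ C) ⊑ ((∃r.¬A ⊔ ∀r.F) ⊓ F)  ⇔  ((¬B ⊓ C) ⊓ ((∀r.A ⊓ ∃r.¬F) ⊔ ¬F)) unsat w.r.t. T
   apply at x₀: ¬B⊑(∃r.¬A ⊔ ∀r.F)
   open: L(x₀) ⊇ {C, ¬B, ¬F, ∀r.∃r.C, ∃r.¬A, …} (+ ∃-successors)
2. Hence (¬B ⊓ C) ⊑ ((∃r.¬A ⊔ ∀r.F) ⊓ F): not entailed.

No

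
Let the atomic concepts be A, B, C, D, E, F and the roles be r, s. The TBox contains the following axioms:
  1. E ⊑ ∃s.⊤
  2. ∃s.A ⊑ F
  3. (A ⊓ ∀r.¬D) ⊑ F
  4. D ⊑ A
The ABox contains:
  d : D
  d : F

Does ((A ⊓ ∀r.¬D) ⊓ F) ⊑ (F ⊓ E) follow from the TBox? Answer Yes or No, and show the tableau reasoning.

No

1. ((A ⊓ ∀r.¬D) ⊓ F) ⊑ (F ⊓ E)  ⇔  (((A ⊓ ∀r.¬D) ⊓ F) ⊓ (¬F ⊔ ¬E)) unsat w.r.t. T
   open: L(x₀) ⊇ {A, F, ¬E, ∀r.¬D}
2. Hence ((A ⊓ ∀r.¬D) ⊓ F) ⊑ (F ⊓ E): not entailed.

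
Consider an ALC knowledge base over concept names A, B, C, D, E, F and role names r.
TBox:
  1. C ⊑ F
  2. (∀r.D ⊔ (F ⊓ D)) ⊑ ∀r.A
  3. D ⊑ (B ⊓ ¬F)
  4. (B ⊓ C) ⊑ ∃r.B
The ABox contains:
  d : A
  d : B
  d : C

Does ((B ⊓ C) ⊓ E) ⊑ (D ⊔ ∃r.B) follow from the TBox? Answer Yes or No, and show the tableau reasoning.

1. ((B ⊓ C) ⊓ E) ⊑ (D ⊔ ∃r.B)  ⇔  (((B ⊓ C) ⊓ E) ⊓ (¬D ⊓ ∀r.¬B)) unsat w.r.t. T
   all branches close; clash {B, ¬B} at an ∃-successor
2. Hence ((B ⊓ C) ⊓ E) ⊑ (D ⊔ ∃r.B): entailed.

Yes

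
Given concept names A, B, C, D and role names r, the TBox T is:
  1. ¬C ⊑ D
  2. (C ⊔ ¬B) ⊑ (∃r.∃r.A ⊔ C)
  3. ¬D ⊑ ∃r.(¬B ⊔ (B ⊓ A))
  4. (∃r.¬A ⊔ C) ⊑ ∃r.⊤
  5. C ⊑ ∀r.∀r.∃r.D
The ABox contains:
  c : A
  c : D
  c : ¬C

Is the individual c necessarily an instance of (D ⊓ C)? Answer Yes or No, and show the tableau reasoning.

1. c : (D ⊓ C)?  L(c) = {A, D, ¬C} ∪ {(¬D ⊔ ¬C)}
   open: L(c) ⊇ {A, B, D, ¬C, ∀r.A} — c ∉ (D ⊓ C) possible
2. Hence c : (D ⊓ C): not entailed.

No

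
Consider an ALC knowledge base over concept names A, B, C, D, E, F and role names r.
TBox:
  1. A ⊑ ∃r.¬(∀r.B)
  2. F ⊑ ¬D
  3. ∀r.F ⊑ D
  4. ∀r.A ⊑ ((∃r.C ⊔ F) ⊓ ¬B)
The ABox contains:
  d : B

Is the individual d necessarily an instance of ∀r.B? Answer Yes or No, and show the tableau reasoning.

No

1. d : ∀r.B?  L(d) = {B} ∪ {∃r.¬B}
   open: L(d) ⊇ {B, ¬A, ¬F, ∃r.¬A, ∃r.¬B, …} (+ ∃-successors) — d ∉ ∀r.B possible
2. Hence d : ∀r.B: not entailed.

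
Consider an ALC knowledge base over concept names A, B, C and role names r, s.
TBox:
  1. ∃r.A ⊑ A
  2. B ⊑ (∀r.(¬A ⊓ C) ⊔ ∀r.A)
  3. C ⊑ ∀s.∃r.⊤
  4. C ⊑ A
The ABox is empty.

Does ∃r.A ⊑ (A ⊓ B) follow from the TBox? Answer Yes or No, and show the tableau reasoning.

1. ∃r.A ⊑ (A ⊓ B)  ⇔  (∃r.A ⊓ (¬A ⊔ ¬B)) unsat w.r.t. T
   apply at x₀: ∃r.A⊑A
   open: L(x₀) ⊇ {A, ¬B, ¬C, ∃r.A} (+ ∃-successors)
2. Hence ∃r.A ⊑ (A ⊓ B): not entailed.

No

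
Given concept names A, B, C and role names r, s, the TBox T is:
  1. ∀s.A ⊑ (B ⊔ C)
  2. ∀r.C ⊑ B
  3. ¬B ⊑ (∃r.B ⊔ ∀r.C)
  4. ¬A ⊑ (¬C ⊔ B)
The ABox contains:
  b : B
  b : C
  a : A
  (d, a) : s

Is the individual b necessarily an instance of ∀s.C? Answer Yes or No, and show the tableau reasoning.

1. b : ∀s.C?  L(b) = {B, C} ∪ {∃s.¬C}
   open: L(b) ⊇ {A, B, C, ∃s.¬A, ∃s.¬C} (+ ∃-successors) — b ∉ ∀s.C possible
2. Hence b : ∀s.C: not entailed.

No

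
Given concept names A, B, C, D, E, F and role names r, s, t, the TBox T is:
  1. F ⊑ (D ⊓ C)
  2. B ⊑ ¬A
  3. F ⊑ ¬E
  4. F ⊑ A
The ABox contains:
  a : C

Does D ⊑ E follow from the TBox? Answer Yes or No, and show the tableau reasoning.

No

1. D ⊑ E  ⇔  (D ⊓ ¬E) unsat w.r.t. T
   open: L(x₀) ⊇ {D, ¬B, ¬E, ¬F}
2. Hence D ⊑ E: not entailed.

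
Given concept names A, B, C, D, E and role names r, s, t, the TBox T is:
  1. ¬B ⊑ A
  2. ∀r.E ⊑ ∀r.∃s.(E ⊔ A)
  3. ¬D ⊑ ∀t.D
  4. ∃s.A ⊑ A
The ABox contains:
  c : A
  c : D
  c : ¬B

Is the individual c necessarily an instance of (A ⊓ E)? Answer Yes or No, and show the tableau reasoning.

1. c : (A ⊓ E)?  L(c) = {A, D, ¬B} ∪ {(¬A ⊔ ¬E)}
   open: L(c) ⊇ {A, D, ¬B, ¬E, ∃r.¬E} (+ ∃-successors) — c ∉ (A ⊓ E) possible
2. Hence c : (A ⊓ E): not entailed.

No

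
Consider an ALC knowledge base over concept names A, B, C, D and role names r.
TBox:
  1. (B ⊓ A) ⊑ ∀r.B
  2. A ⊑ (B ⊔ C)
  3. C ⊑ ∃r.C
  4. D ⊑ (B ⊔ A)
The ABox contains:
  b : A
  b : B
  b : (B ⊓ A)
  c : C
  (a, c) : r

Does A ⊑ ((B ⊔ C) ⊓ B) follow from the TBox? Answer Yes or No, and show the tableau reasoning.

No

1. A ⊑ ((B ⊔ C) ⊓ B)  ⇔  (A ⊓ ((¬B ⊓ ¬C) ⊔ ¬B)) unsat w.r.t. T
   apply at x₀: A⊑(B ⊔ C)
   open: L(x₀) ⊇ {A, C, ¬B, ¬D, ∃r.C} (+ ∃-successors)
2. Hence A ⊑ ((B ⊔ C) ⊓ B): not entailed.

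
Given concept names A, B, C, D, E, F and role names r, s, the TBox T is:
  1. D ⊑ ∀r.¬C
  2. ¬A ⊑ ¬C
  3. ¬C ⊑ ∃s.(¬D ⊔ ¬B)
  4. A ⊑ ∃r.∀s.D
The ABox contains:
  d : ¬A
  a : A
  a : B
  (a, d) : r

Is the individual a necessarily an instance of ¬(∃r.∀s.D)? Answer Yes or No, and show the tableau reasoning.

1. a : ¬(∃r.∀s.D)?  L(a) = {A, B} ∪ {∃r.∀s.D}
   open: L(a) ⊇ {A, B, C, ¬D, ∃r.∀s.D} (+ ∃-successors) — a ∉ ¬(∃r.∀s.D) possible
2. Hence a : ¬(∃r.∀s.D): not entailed.

No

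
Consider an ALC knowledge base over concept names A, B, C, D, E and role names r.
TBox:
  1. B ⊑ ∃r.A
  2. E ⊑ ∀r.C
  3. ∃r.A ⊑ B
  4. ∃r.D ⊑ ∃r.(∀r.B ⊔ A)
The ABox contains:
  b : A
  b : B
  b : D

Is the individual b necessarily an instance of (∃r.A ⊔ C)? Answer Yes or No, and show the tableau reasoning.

Yes

1. b : (∃r.A ⊔ C)?  L(b) = {A, B, D} ∪ {(∀r.¬A ⊓ ¬C)}
   clash {A, ¬A} at an ∃-successor — b ∈ (∃r.A ⊔ C)
2. Hence b : (∃r.A ⊔ C): entailed.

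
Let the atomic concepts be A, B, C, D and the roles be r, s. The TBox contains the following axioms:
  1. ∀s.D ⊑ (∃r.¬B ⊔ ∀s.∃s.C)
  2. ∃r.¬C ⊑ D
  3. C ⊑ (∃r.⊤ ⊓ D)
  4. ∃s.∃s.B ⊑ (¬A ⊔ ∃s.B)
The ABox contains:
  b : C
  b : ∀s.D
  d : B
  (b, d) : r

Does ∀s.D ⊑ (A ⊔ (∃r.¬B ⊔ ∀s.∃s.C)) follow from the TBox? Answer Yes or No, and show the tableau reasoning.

Yes

1. ∀s.D ⊑ (A ⊔ (∃r.¬B ⊔ ∀s.∃s.C))  ⇔  (∀s.D ⊓ (¬A ⊓ (∀r.B ⊓ ∃s.∀s.¬C))) unsat w.r.t. T
   all branches close; clash {C, ¬C} at an ∃-successor
2. Hence ∀s.D ⊑ (A ⊔ (∃r.¬B ⊔ ∀s.∃s.C)): entailed.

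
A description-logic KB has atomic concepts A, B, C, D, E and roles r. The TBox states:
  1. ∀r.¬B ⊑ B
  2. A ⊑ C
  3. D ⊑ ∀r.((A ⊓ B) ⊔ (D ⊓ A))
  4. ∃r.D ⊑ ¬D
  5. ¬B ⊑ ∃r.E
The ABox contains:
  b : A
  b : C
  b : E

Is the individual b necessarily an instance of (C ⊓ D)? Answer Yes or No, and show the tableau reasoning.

No

1. b : (C ⊓ D)?  L(b) = {A, C, E} ∪ {(¬C ⊔ ¬D)}
   open: L(b) ⊇ {A, B, C, E, ¬D} — b ∉ (C ⊓ D) possible
2. Hence b : (C ⊓ D): not entailed.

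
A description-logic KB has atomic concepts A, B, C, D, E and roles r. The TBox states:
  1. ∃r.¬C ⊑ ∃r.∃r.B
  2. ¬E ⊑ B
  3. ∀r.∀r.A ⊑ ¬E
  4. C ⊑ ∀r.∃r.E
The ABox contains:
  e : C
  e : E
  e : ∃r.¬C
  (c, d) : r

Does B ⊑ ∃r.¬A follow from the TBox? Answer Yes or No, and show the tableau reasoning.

1. B ⊑ ∃r.¬A  ⇔  (B ⊓ ∀r.A) unsat w.r.t. T
   open: L(x₀) ⊇ {B, ¬C, ∀r.A, ∀r.C, ∃r.∃r.¬A} (+ ∃-successors)
2. Hence B ⊑ ∃r.¬A: not entailed.

No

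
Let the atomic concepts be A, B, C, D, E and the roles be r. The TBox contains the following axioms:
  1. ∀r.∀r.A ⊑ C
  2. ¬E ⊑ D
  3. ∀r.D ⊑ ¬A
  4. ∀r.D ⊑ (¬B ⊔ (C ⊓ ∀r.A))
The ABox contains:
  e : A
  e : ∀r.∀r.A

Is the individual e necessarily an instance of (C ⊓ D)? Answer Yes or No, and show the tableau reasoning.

1. e : (C ⊓ D)?  L(e) = {A, ∀r.∀r.A} ∪ {(¬C ⊔ ¬D)}
   apply at e: ∀r.∀r.A⊑C
   open: L(e) ⊇ {A, C, E, ¬D, ∀r.∀r.A, …} (+ ∃-successors) — e ∉ (C ⊓ D) possible
2. Hence e : (C ⊓ D): not entailed.

No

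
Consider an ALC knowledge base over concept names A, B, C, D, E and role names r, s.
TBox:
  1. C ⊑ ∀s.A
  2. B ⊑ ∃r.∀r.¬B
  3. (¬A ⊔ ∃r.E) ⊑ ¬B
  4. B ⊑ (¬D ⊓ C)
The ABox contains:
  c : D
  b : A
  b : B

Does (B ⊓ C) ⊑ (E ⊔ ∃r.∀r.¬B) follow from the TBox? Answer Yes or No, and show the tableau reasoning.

Yes

1. (B ⊓ C) ⊑ (E ⊔ ∃r.∀r.¬B)  ⇔  ((B ⊓ C) ⊓ (¬E ⊓ ∀r.∃r.B)) unsat w.r.t. T
   all branches close; clash {B, ¬B} at x₀
2. Hence (B ⊓ C) ⊑ (E ⊔ ∃r.∀r.¬B): entailed.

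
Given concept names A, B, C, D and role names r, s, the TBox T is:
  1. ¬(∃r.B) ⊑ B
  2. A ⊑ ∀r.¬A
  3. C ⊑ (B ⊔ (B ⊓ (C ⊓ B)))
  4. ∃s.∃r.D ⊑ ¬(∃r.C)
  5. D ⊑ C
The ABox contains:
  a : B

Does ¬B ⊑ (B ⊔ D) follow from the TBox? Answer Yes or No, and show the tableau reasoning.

1. ¬B ⊑ (B ⊔ D)  ⇔  (¬B ⊓ (¬B ⊓ ¬D)) unsat w.r.t. T
   open: L(x₀) ⊇ {¬A, ¬B, ¬C, ¬D, ∀s.∀r.¬D, …} (+ ∃-successors)
2. Hence ¬B ⊑ (B ⊔ D): not entailed.

No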